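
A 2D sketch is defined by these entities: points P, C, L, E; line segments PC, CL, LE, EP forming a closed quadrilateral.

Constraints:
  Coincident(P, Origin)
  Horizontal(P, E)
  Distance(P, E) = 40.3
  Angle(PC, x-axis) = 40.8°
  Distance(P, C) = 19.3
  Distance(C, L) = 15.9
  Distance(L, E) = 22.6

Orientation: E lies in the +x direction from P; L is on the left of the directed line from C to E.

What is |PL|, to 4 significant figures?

34.90

P is at the origin; PE is horizontal with |PE| = 40.3 and E in +x, so E = (40.3, 0). PC runs at 40.8° with |PC| = 19.3, so C = (14.61, 12.61). L is determined by |CL| = 15.9 and |LE| = 22.6 together: it lies at the intersection of circle(C, 15.9) and circle(E, 22.6). With |CE| = 28.62, the foot of the radical line on CE is 9.802 from C and the perpendicular offset is √(15.9² − 9.802²) = 12.52. Taking the left-of-CE solution: L = (28.93, 19.53).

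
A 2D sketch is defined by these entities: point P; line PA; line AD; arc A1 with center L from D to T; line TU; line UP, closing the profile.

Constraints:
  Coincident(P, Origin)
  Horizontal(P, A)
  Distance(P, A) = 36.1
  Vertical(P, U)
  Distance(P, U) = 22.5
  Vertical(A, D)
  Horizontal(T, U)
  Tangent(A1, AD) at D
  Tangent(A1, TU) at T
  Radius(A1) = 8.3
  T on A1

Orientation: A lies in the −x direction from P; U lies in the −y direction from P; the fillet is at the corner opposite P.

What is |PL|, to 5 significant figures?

31.217

P is at the origin; P and A share the same y with |PA| = 36.1 and A on the −x side, so A = (-36.100, 0.0000). P and U share the same x with |PU| = 22.5 and U on the −y side, so U = (0.0000, -22.500). The virtual corner opposite P is at (-36.100, -22.500). The tangent condition forces LD to be normal to AD and A1 meets TU tangentially, so LT is at right angles to TU, with radius 8.3, so the center L sits 8.3 in from both sides at L = (-27.800, -14.200). Then |PL| = |L − P| = 31.217.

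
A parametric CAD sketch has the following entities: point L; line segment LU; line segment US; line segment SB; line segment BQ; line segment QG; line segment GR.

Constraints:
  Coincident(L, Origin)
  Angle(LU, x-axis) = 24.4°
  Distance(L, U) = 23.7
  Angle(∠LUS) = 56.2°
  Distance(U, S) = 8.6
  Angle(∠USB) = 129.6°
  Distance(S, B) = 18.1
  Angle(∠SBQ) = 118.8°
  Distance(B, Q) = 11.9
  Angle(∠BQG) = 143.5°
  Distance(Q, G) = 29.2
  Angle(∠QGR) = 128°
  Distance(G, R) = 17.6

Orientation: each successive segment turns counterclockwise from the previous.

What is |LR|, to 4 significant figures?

41.44

L is at the origin; LU runs at 24.4° with length 23.7, so U = (21.58, 9.791). ∠LUS = 56.2° gives US at 148.2° from the x-axis; with |US| = 8.6, S = (14.27, 14.32). ∠USB = 129.6° gives SB at -161.4° from the x-axis; with |SB| = 18.1, B = (-2.880, 8.549). ∠SBQ = 118.8° gives BQ at -100.2° from the x-axis; with |BQ| = 11.9, Q = (-4.988, -3.163). ∠BQG = 143.5° gives QG at -63.70° from the x-axis; with |QG| = 29.2, G = (7.950, -29.34). ∠QGR = 128.0° gives GR at -11.70° from the x-axis; with |GR| = 17.6, R = (25.18, -32.91). Then |LR| = |R − L| = 41.44.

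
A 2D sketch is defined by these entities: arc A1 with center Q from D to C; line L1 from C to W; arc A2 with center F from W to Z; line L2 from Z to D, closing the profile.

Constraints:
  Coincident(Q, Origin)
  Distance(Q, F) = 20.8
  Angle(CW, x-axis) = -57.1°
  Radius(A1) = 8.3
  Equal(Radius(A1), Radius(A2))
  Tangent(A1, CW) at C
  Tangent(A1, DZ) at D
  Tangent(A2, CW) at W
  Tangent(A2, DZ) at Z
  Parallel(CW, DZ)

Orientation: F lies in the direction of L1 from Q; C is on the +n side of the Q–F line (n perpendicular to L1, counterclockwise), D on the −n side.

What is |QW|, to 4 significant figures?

22.39

The slot axis is L1's direction at -57.1°, so u = (cos -57.1°, sin -57.1°) = (0.5432, -0.8396) and n = (−sin -57.1°, cos -57.1°) = (0.8396, 0.5432). Q is at the origin and F lies 20.8 along u from Q, so F = 20.8·u = (11.30, -17.46). Tangency of A1 to both parallel lines with radius 8.3 puts C and D at Q ± 8.3·n: C = (6.969, 4.508), D = (-6.969, -4.508). Equal radii place W and Z the same way about F: W = F + 8.3·n = (18.27, -12.96), Z = F − 8.3·n = (4.329, -21.97). Then |QW| = |W − Q| = 22.39.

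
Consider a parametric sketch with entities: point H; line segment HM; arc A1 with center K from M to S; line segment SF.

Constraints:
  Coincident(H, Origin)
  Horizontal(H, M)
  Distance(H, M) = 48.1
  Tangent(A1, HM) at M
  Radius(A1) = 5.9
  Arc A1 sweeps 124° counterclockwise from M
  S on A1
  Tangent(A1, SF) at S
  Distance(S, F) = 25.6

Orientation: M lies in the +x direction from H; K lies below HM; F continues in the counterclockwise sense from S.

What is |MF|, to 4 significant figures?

31.85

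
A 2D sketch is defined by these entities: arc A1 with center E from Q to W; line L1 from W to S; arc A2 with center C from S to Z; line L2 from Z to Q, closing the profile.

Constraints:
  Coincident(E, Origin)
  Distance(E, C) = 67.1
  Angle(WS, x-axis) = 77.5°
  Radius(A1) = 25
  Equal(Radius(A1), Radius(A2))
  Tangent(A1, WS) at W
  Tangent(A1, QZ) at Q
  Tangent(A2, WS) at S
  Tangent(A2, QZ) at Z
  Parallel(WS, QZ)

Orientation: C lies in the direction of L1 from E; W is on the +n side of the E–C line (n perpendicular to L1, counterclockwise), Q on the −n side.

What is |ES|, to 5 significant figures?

71.606

Tangency of A1 to both parallel lines with radius 25.0 puts W and Q at E ± 25.0·n: W = (-24.407, 5.4110), Q = (24.407, -5.4110). Equal radii place S and Z the same way about C: S = C + 25.0·n = (-9.8843, 70.920), Z = C − 25.0·n = (38.930, 60.098). Then |ES| = |S − E| = 71.606.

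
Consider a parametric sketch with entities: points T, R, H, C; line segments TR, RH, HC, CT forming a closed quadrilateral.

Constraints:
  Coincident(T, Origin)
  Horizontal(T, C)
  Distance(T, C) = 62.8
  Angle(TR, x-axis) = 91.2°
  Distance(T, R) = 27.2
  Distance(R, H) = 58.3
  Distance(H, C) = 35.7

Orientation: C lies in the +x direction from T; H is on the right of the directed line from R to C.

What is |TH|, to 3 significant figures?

39.0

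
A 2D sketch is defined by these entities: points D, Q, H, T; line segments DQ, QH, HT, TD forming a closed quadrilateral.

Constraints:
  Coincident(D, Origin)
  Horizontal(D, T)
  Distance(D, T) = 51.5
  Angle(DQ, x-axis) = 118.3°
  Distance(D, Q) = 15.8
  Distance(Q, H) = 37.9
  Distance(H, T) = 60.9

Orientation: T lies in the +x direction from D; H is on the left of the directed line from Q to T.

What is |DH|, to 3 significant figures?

47.9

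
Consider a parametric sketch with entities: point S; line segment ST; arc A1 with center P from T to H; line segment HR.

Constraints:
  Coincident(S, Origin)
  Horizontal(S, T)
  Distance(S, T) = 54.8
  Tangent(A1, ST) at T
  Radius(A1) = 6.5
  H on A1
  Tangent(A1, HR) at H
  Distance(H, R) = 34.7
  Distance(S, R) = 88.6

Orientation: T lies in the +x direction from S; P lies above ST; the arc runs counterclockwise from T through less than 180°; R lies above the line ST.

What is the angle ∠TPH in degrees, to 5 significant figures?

41.417°

S is at the origin; ST is horizontal with |ST| = 54.8 and T on the +x side, so T = (54.800, 0.0000). A1 meets ST tangentially, so PT is at right angles to ST, so P = T + (0, 6.5) = (54.800, 6.5000). Since PH ⟂ HR (tangency), |PR| = √(6.5² + 34.7²) = 35.304 regardless of where H sits on A1. So R lies on both circle(S, 88.6) and circle(P, 35.304); the above-ST intersection is R = (85.122, 24.581). H is the foot of the tangent from R: H = (59.100, 1.6256).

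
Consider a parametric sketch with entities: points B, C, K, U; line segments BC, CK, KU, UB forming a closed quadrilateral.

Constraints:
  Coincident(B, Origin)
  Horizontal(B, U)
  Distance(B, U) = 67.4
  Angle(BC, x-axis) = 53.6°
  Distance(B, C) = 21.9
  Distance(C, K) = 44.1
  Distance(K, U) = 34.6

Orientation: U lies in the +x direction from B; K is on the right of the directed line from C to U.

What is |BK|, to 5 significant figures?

42.470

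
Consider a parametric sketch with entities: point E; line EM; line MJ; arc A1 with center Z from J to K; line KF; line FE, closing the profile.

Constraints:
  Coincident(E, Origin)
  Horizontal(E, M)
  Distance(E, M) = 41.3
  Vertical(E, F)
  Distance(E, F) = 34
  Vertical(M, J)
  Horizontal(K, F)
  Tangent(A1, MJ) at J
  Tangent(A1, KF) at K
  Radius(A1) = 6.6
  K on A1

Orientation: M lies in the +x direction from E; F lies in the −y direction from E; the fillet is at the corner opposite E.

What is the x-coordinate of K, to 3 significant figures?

34.7

E is at the origin; EM is horizontal with |EM| = 41.3 and M on the +x side, so M = (41.3, 0.00). E and F share the same x with |EF| = 34.0 and F on the −y side, so F = (0.00, -34.0). The virtual corner opposite E is at (41.3, -34.0). Since A1 is tangent to MJ there, ZJ ⟂ MJ and tangency of A1 to KF means the radius ZK is perpendicular to KF, with radius 6.6, so the center Z sits 6.6 in from both sides at Z = (34.7, -27.4). That places the tangent points at J = (41.3, -27.4) on MJ and K = (34.7, -34.0) on KF. So K.x = 34.7.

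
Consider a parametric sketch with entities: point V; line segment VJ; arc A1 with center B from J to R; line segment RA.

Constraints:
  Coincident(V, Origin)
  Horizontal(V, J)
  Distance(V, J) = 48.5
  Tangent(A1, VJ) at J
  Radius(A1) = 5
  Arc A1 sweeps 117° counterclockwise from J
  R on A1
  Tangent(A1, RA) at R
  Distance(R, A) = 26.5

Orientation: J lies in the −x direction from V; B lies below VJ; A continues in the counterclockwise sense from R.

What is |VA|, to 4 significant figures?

51.27

On A1, J sits at bearing 90° from B; a 117° counterclockwise sweep puts R at bearing 207°, so R = B + 5.0·(cos 207°, sin 207°) = (-52.96, -7.270). Tangency of A1 to RA means the radius BR is perpendicular to RA, so RA runs along (−sin 207°, cos 207°); with |RA| = 26.5, A = (-40.92, -30.88). Then |VA| = |A − V| = 51.27.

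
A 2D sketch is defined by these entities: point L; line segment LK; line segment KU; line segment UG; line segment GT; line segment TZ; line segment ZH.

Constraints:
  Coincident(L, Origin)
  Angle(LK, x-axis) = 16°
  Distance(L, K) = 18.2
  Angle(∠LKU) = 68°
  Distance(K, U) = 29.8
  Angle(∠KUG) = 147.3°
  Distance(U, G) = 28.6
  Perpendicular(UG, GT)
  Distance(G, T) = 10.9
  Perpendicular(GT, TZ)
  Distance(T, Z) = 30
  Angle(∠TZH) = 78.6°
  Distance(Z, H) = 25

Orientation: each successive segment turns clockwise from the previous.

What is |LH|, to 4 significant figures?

42.51

L is at the origin; LK runs at 16.0° with length 18.2, so K = (17.49, 5.017). ∠LKU = 68.0° gives KU at -96.00° from the x-axis; with |KU| = 29.8, U = (14.38, -24.62). ∠KUG = 147.3° gives UG at -128.7° from the x-axis; with |UG| = 28.6, G = (-3.502, -46.94). UG is perpendicular to GT, so GT runs at 141.3°; with |GT| = 10.9, T = (-12.01, -40.13). GT is perpendicular to TZ, so TZ runs at 51.30°; with |TZ| = 30.0, Z = (6.749, -16.71). ∠TZH = 78.6° gives ZH at -50.10° from the x-axis; with |ZH| = 25.0, H = (22.78, -35.89). Then |LH| = |H − L| = 42.51.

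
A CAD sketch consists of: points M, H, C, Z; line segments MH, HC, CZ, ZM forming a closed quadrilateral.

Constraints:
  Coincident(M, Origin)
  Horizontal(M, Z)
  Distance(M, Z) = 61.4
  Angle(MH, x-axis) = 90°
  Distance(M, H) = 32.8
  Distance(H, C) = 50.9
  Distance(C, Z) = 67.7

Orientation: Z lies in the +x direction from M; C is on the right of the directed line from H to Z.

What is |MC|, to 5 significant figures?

18.366

Checks: M = (0.00, 0.00) ✓; |HC| = 50.90 ✓; |CZ| = 67.70 ✓.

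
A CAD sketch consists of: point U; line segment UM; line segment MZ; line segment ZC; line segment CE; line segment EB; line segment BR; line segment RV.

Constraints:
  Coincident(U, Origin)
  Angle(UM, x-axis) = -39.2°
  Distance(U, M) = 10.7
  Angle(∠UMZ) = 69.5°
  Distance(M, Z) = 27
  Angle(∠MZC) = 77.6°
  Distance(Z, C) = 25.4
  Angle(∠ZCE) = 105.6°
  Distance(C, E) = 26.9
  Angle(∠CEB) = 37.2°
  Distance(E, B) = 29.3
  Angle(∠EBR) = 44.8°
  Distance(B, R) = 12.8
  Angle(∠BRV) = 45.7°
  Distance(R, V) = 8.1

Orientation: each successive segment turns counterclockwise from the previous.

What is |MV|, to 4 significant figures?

17.54

U is at the origin; UM runs at -39.2° with length 10.7, so M = (8.292, -6.763). ∠UMZ = 69.5° gives MZ at 71.30° from the x-axis; with |MZ| = 27.0, Z = (16.95, 18.81). ∠MZC = 77.6° gives ZC at 173.7° from the x-axis; with |ZC| = 25.4, C = (-8.298, 21.60). ∠ZCE = 105.6° gives CE at -111.9° from the x-axis; with |CE| = 26.9, E = (-18.33, -3.360). ∠CEB = 37.2° gives EB at 30.90° from the x-axis; with |EB| = 29.3, B = (6.810, 11.69). ∠EBR = 44.8° gives BR at 166.1° from the x-axis; with |BR| = 12.8, R = (-5.615, 14.76). ∠BRV = 45.7° gives RV at -59.60° from the x-axis; with |RV| = 8.1, V = (-1.517, 7.776). Then |MV| = |V − M| = 17.54.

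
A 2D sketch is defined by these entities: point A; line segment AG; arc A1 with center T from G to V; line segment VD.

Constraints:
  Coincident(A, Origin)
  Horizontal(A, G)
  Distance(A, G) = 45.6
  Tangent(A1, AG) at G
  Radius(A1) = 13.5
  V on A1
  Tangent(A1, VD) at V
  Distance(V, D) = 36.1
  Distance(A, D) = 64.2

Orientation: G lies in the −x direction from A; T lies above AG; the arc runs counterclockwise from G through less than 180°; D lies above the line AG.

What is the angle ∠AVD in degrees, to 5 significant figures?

125.97°

Checks: |AG| = 45.60 ✓; |TV| = 13.50 ✓; ∠(TV, VD) = 90.00° ✓; |VD| = 36.10 ✓; |AD| = 64.20 ✓.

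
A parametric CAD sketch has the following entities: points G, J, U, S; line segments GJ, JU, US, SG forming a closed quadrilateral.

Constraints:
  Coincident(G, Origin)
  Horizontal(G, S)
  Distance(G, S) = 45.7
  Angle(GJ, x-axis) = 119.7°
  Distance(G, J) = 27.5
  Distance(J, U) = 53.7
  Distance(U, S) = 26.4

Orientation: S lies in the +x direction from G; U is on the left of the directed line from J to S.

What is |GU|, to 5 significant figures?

47.626

Checks: |JU| = 53.70 ✓; |US| = 26.40 ✓.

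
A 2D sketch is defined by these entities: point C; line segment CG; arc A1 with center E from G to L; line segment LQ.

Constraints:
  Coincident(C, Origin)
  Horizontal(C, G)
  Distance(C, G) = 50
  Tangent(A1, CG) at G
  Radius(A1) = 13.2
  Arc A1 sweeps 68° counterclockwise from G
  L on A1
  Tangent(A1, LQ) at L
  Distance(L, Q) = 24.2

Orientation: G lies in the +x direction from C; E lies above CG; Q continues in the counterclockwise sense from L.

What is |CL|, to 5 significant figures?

62.784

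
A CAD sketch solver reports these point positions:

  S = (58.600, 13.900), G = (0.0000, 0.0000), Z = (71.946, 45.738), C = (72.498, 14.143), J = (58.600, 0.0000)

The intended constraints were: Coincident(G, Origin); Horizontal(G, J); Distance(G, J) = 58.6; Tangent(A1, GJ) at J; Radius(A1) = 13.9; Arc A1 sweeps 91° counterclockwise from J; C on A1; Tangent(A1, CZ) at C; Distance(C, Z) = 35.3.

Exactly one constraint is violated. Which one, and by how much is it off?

Distance(C, Z) = 35.3 — off by 3.70.

G = (0.00, 0.00) ✓; G.y = 0.00, J.y = 0.00 ✓; |GJ| = 58.60 ✓; ∠(SJ, JG) = 90.00° ✓; |SJ| = 13.90 ✓; bearing(S→C) − bearing(S→J) = 91.00° ✓; |SC| = 13.90 ✓; ∠(SC, CZ) = 90.00° ✓; |CZ| = 31.60 ✗.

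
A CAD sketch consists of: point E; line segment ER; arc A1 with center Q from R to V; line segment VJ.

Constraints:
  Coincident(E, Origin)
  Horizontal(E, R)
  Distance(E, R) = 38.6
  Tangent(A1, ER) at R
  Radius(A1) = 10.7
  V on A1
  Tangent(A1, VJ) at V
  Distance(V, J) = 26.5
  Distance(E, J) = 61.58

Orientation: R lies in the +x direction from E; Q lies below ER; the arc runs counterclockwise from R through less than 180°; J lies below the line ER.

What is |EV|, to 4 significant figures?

35.70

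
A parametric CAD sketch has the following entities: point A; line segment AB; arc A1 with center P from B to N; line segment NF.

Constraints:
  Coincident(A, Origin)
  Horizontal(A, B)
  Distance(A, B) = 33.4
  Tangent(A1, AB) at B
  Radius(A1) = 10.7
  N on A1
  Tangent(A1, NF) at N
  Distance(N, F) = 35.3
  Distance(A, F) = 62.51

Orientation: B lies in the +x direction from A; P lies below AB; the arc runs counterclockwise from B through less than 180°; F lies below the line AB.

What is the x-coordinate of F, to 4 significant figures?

41.59

A is at the origin; AB is horizontal with |AB| = 33.4 and B on the +x side, so B = (33.40, 0.000). A1 meets AB tangentially, so PB is at right angles to AB, so P = B + (0, -10.7) = (33.40, -10.70). Since PN ⟂ NF (tangency), |PF| = √(10.7² + 35.3²) = 36.89 regardless of where N sits on A1. So F lies on both circle(A, 62.51) and circle(P, 36.89); the below-AB intersection is F = (41.59, -46.66). N is the foot of the tangent from F: N = (24.11, -16.00).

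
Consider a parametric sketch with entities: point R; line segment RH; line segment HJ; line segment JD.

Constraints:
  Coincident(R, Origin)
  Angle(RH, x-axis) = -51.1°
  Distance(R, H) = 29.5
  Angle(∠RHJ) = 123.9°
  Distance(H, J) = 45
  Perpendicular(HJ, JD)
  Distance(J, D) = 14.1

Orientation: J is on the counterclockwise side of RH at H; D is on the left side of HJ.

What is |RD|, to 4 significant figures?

62.32

R is at the origin; RH runs at -51.1° with length 29.5, so H = 29.5·(cos -51.1°, sin -51.1°) = (18.52, -22.96). ∠RHJ = 123.9°, so HJ runs at -51.1° + (180° − 123.9°) = 5.000° from the x-axis; with |HJ| = 45.0, J = H + 45.0·(cos 5.000°, sin 5.000°) = (63.35, -19.04). HJ is perpendicular to JD; with |JD| = 14.1 on the left of HJ, D = J + 14.1·(-0.08716, 0.9962) = (62.12, -4.990). Then |RD| = |D − R| = 62.32.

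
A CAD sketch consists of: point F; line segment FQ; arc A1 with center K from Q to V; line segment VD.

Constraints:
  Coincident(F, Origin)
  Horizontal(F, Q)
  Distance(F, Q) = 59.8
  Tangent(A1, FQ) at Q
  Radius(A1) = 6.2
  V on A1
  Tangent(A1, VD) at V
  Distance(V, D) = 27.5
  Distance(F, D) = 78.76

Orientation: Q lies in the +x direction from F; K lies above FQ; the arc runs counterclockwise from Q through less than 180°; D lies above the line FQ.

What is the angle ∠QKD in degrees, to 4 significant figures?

154.0°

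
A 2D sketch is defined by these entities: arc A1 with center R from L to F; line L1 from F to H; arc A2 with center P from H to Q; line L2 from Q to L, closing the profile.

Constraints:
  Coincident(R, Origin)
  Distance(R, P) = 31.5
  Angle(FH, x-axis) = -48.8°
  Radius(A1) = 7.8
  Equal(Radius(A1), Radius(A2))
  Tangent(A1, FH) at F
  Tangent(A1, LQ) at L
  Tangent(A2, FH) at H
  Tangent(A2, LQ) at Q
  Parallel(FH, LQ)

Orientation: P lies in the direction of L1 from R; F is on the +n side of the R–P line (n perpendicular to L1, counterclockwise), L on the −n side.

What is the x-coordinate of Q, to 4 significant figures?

14.88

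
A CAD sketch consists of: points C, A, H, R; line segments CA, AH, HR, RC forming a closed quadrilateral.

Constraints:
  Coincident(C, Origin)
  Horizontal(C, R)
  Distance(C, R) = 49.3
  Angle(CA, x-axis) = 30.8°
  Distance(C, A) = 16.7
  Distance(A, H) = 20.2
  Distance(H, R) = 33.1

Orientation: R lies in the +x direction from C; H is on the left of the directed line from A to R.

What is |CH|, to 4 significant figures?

36.30

Checks: C.y = 0.00, R.y = 0.00 ✓; |AH| = 20.20 ✓; |HR| = 33.10 ✓.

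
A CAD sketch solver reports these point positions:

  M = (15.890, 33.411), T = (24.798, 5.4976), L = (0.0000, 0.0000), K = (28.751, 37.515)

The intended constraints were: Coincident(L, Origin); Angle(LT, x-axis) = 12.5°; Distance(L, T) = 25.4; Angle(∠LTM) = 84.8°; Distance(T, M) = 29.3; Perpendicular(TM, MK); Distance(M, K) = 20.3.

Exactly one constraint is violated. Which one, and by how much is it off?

Distance(M, K) = 20.3 — off by 6.80.

L = (0.00, 0.00) ✓; LT at 12.50° ✓; |LT| = 25.40 ✓; ∠LTM = 84.80° ✓; |TM| = 29.30 ✓; ∠(TM, MK) = 90.00° ✓; |MK| = 13.50 ✗.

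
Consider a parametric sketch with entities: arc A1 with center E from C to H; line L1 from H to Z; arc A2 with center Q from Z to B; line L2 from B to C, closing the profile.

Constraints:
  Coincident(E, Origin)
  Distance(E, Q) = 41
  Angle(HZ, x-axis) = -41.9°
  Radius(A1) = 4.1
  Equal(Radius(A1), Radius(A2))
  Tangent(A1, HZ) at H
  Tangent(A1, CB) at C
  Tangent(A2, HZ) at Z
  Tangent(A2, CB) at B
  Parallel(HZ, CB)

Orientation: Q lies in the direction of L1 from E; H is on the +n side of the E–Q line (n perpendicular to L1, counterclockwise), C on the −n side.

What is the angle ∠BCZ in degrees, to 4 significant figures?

11.31°

The slot axis is L1's direction at -41.9°, so u = (cos -41.9°, sin -41.9°) = (0.7443, -0.6678) and n = (−sin -41.9°, cos -41.9°) = (0.6678, 0.7443). E is at the origin and Q lies 41.0 along u from E, so Q = 41.0·u = (30.52, -27.38). Tangency of A1 to both parallel lines with radius 4.1 puts H and C at E ± 4.1·n: H = (2.738, 3.052), C = (-2.738, -3.052). Equal radii place Z and B the same way about Q: Z = Q + 4.1·n = (33.25, -24.33), B = Q − 4.1·n = (27.78, -30.43). Then cos ∠BCZ = CB·CZ / (|CB||CZ|), giving 11.31°.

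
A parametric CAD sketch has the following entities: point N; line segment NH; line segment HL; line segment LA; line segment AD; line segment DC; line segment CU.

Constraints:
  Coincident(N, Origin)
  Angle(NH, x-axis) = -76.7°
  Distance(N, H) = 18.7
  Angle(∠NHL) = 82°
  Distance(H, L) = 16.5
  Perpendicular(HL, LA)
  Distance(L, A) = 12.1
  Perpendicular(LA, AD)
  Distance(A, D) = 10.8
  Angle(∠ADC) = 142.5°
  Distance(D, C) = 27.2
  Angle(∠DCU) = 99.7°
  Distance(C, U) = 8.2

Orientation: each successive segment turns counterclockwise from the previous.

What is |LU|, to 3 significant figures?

30.9

N is at the origin; NH runs at -76.7° with length 18.7, so H = (4.30, -18.2). ∠NHL = 82.0° gives HL at 21.3° from the x-axis; with |HL| = 16.5, L = (19.7, -12.2). HL ⟂ LA, so LA runs at 111°; with |LA| = 12.1, A = (15.3, -0.931). The perpendicularity gives AD at right angles to LA, so AD runs at -159°; with |AD| = 10.8, D = (5.22, -4.85). ∠ADC = 142.5° gives DC at -121° from the x-axis; with |DC| = 27.2, C = (-8.87, -28.1). ∠DCU = 99.7° gives CU at -40.9° from the x-axis; with |CU| = 8.2, U = (-2.68, -33.5). Then |LU| = |U − L| = 30.9.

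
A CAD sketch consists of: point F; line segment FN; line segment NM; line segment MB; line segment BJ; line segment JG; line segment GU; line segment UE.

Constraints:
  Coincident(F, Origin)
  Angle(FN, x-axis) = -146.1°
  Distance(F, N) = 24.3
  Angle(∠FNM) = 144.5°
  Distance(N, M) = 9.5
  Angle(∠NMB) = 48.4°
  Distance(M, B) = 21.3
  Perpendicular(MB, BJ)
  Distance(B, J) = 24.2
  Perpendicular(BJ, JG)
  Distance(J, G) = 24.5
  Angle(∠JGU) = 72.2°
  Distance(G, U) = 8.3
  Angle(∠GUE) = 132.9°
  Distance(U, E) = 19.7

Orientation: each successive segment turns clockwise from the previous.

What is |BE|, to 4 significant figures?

8.947

∠JGU = 72.2° gives GU at 119.0° from the x-axis; with |GU| = 8.3, U = (-18.24, -24.93). ∠GUE = 132.9° gives UE at 71.90° from the x-axis; with |UE| = 19.7, E = (-12.12, -6.202). Then |BE| = |E − B| = 8.947.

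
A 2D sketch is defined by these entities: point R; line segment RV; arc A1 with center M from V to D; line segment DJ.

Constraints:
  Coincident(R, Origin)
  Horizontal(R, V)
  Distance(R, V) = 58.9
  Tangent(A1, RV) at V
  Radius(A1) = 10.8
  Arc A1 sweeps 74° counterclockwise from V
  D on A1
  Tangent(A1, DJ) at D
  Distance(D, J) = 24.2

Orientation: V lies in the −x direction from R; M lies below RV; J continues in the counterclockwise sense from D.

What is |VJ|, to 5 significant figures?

35.455

On A1, V sits at bearing 90° from M; a 74° counterclockwise sweep puts D at bearing 164°, so D = M + 10.8·(cos 164°, sin 164°) = (-69.282, -7.8231). Tangency of A1 to DJ means the radius MD is perpendicular to DJ, so DJ runs along (−sin 164°, cos 164°); with |DJ| = 24.2, J = (-75.952, -31.086). Then |VJ| = |J − V| = 35.455.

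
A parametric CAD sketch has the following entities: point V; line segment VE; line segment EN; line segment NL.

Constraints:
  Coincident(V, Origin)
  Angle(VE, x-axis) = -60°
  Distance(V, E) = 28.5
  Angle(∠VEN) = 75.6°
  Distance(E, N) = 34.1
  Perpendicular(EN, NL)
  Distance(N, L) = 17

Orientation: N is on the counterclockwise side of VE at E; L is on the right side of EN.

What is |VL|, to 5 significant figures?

52.146

V is at the origin; VE runs at -60.0° with length 28.5, so E = 28.5·(cos -60.0°, sin -60.0°) = (14.250, -24.682). ∠VEN = 75.6°, so EN runs at -60.0° + (180° − 75.6°) = 44.400° from the x-axis; with |EN| = 34.1, N = E + 34.1·(cos 44.400°, sin 44.400°) = (38.614, -0.82320). EN is perpendicular to NL; with |NL| = 17.0 on the right of EN, L = N + 17.0·(0.69966, -0.71447) = (50.508, -12.969). Then |VL| = |L − V| = 52.146.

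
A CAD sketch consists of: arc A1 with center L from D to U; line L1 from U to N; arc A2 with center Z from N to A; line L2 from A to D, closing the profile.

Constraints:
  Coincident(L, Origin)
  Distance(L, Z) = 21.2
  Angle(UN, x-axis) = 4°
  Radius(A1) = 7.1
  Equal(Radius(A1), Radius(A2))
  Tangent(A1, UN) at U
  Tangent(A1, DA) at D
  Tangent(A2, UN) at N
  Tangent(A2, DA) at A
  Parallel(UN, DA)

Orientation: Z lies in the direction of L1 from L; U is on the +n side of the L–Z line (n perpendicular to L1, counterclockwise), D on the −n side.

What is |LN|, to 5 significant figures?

22.357

Tangency of A1 to both parallel lines with radius 7.1 puts U and D at L ± 7.1·n: U = (-0.49527, 7.0827), D = (0.49527, -7.0827). Equal radii place N and A the same way about Z: N = Z + 7.1·n = (20.653, 8.5615), A = Z − 7.1·n = (21.644, -5.6039). Then |LN| = |N − L| = 22.357.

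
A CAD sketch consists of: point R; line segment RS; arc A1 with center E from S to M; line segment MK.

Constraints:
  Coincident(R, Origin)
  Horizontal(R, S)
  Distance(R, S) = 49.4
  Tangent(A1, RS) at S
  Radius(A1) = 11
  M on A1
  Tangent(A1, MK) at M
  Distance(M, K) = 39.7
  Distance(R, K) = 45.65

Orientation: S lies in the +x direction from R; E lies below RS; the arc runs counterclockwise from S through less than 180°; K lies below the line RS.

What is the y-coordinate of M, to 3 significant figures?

-5.75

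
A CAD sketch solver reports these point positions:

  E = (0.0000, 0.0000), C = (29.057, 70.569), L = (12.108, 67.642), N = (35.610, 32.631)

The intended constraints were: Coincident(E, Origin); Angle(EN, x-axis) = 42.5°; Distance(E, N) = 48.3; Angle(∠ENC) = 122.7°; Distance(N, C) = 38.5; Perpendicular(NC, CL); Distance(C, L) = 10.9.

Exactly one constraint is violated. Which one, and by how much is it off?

Distance(C, L) = 10.9 — off by 6.30.

E = (0.00, 0.00) ✓; EN at 42.50° ✓; |EN| = 48.30 ✓; ∠ENC = 122.7° ✓; |NC| = 38.50 ✓; ∠(NC, CL) = 90.00° ✓; |CL| = 17.20 ✗.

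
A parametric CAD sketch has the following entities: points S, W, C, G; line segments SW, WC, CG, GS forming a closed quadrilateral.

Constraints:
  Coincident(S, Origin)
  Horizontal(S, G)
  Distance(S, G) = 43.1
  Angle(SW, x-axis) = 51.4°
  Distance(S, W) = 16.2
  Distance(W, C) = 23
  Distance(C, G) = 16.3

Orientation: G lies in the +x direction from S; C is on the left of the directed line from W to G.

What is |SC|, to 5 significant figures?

35.522

S is at the origin; S and G share the same y with |SG| = 43.1 and G in +x, so G = (43.1, 0). SW runs at 51.4° with |SW| = 16.2, so W = (10.107, 12.661). C is determined by |WC| = 23.0 and |CG| = 16.3 together: it lies at the intersection of circle(W, 23.0) and circle(G, 16.3). With |WG| = 35.339, the foot of the radical line on WG is 21.395 from W and the perpendicular offset is √(23.0² − 21.395²) = 8.4413. Taking the left-of-WG solution: C = (33.106, 12.877).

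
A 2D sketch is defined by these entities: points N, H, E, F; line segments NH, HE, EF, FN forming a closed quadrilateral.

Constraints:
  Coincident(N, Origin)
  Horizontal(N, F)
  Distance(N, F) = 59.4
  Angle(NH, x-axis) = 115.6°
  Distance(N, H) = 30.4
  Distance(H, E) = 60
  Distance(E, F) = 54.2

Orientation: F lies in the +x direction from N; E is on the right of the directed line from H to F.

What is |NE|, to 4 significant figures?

29.60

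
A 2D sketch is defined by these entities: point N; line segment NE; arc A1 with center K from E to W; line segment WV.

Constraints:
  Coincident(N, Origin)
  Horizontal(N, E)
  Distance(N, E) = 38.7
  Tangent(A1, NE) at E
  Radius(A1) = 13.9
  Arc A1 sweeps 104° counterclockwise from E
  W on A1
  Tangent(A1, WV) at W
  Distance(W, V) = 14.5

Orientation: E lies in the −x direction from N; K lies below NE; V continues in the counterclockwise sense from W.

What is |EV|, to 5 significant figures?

32.883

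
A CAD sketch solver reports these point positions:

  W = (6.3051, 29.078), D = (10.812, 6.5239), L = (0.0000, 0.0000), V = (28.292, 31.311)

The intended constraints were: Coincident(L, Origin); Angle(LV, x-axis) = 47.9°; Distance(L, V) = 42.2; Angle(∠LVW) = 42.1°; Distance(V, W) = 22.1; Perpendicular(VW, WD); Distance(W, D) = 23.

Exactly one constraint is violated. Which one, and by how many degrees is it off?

Perpendicular(VW, WD) — off by 5.50°.

L = (0.00, 0.00) ✓; LV at 47.90° ✓; |LV| = 42.20 ✓; ∠LVW = 42.10° ✓; |VW| = 22.10 ✓; ∠(VW, WD) = 95.50° ✗; |WD| = 23.00 ✓.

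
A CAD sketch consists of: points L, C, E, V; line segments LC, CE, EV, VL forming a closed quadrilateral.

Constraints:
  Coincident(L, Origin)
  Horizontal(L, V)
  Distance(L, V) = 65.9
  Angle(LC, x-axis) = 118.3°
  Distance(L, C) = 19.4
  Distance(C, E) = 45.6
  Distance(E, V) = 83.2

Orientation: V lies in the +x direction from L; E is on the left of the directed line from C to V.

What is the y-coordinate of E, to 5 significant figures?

59.441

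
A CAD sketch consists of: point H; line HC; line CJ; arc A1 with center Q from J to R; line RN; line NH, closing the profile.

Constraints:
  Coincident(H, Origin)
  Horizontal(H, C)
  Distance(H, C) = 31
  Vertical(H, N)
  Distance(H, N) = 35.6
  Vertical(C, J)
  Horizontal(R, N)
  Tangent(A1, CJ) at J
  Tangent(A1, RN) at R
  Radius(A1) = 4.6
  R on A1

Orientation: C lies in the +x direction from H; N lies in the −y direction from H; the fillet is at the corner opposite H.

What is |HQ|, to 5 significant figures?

40.718

H is at the origin; HC is horizontal with |HC| = 31.0 and C on the +x side, so C = (31.000, 0.0000). H and N share the same x with |HN| = 35.6 and N on the −y side, so N = (0.0000, -35.600). The virtual corner opposite H is at (31.000, -35.600). The tangent condition forces QJ to be normal to CJ and since A1 is tangent to RN there, QR ⟂ RN, with radius 4.6, so the center Q sits 4.6 in from both sides at Q = (26.400, -31.000). Then |HQ| = |Q − H| = 40.718.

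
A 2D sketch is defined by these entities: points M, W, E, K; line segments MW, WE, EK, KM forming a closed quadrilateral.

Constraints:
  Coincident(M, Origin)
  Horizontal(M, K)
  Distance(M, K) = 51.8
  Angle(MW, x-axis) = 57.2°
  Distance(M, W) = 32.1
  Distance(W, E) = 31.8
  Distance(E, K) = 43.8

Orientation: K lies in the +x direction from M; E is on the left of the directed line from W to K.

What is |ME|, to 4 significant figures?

62.20

M is at the origin; MK is horizontal with |MK| = 51.8 and K in +x, so K = (51.8, 0). MW runs at 57.2° with |MW| = 32.1, so W = (17.39, 26.98). E is determined by |WE| = 31.8 and |EK| = 43.8 together: it lies at the intersection of circle(W, 31.8) and circle(K, 43.8). With |WK| = 43.73, the foot of the radical line on WK is 11.49 from W and the perpendicular offset is √(31.8² − 11.49²) = 29.65. Taking the left-of-WK solution: E = (44.73, 43.23).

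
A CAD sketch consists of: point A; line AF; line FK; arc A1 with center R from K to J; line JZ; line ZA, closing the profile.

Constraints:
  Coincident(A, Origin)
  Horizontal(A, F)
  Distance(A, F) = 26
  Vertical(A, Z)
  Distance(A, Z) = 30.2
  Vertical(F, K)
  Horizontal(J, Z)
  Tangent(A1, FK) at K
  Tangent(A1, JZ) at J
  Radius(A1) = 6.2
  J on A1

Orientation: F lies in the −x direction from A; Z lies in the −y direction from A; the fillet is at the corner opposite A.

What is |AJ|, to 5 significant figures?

36.112

A is at the origin; AF is horizontal with |AF| = 26.0 and F on the −x side, so F = (-26.000, 0.0000). AZ is vertical with |AZ| = 30.2 and Z on the −y side, so Z = (0.0000, -30.200). The virtual corner opposite A is at (-26.000, -30.200). Tangency of A1 to FK means the radius RK is perpendicular to FK and since A1 is tangent to JZ there, RJ ⟂ JZ, with radius 6.2, so the center R sits 6.2 in from both sides at R = (-19.800, -24.000). That places the tangent points at K = (-26.000, -24.000) on FK and J = (-19.800, -30.200) on JZ. Then |AJ| = |J − A| = 36.112.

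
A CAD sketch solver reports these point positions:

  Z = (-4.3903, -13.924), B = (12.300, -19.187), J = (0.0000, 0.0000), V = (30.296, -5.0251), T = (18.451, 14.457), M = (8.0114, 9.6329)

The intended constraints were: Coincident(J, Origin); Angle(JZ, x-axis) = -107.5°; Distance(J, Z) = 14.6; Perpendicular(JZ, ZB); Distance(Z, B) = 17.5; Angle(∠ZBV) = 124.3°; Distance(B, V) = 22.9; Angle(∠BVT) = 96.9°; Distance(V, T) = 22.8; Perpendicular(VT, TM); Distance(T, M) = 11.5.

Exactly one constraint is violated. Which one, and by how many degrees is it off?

Perpendicular(VT, TM) — off by 6.50°.

J = (0.00, 0.00) ✓; JZ at -107.5° ✓; |JZ| = 14.60 ✓; ∠(JZ, ZB) = 90.00° ✓; |ZB| = 17.50 ✓; ∠ZBV = 124.3° ✓; |BV| = 22.90 ✓; ∠BVT = 96.90° ✓; |VT| = 22.80 ✓; ∠(VT, TM) = 83.50° ✗; |TM| = 11.50 ✓.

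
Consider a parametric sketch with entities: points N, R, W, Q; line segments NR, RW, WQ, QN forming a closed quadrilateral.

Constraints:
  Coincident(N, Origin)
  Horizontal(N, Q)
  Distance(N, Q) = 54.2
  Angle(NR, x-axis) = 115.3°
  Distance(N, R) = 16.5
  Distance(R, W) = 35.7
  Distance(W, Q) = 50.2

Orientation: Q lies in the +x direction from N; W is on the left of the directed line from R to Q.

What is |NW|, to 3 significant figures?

42.7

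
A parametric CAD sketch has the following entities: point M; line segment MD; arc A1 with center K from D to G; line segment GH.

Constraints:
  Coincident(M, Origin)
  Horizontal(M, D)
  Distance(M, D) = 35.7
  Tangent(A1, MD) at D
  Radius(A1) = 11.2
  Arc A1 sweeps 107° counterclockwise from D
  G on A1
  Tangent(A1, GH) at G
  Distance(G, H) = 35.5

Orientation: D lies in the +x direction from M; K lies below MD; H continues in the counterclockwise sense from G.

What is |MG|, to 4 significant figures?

28.88

M is at the origin; M and D share the same y with |MD| = 35.7 and D on the +x side, so D = (35.70, 0.000). Since A1 is tangent to MD there, KD ⟂ MD, so K = D + (0, -11.2) = (35.70, -11.20). On A1, D sits at bearing 90° from K; a 107° counterclockwise sweep puts G at bearing 197°, so G = K + 11.2·(cos 197°, sin 197°) = (24.99, -14.47). Then |MG| = |G − M| = 28.88.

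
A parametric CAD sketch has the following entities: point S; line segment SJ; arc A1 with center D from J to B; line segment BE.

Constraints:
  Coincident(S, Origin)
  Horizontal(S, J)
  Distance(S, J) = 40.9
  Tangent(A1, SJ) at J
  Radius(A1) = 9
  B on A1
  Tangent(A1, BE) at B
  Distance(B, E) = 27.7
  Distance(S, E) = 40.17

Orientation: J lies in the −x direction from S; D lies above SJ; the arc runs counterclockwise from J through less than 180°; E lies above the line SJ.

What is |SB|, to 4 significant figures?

32.94

S is at the origin; S and J share the same y with |SJ| = 40.9 and J on the −x side, so J = (-40.90, 0.000). Since A1 is tangent to SJ there, DJ ⟂ SJ, so D = J + (0, 9) = (-40.90, 9.000). Since DB ⟂ BE (tangency), |DE| = √(9.0² + 27.7²) = 29.13 regardless of where B sits on A1. So E lies on both circle(S, 40.17) and circle(D, 29.13); the above-SJ intersection is E = (-23.65, 32.47). B is the foot of the tangent from E: B = (-32.36, 6.172).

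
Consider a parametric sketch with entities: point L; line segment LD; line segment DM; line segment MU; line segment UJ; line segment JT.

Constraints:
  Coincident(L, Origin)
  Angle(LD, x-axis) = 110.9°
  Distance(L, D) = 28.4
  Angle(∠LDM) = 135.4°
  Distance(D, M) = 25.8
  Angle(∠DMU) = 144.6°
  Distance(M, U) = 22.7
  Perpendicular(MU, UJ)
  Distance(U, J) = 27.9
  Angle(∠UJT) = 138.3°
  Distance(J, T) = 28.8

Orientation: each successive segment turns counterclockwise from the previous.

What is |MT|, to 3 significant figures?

49.5

L is at the origin; LD runs at 110.9° with length 28.4, so D = (-10.1, 26.5). ∠LDM = 135.4° gives DM at 156° from the x-axis; with |DM| = 25.8, M = (-33.6, 37.2). ∠DMU = 144.6° gives MU at -169° from the x-axis; with |MU| = 22.7, U = (-55.9, 32.9). MU is perpendicular to UJ, so UJ runs at -79.1°; with |UJ| = 27.9, J = (-50.6, 5.54). ∠UJT = 138.3° gives JT at -37.4° from the x-axis; with |JT| = 28.8, T = (-27.7, -12.0). Then |MT| = |T − M| = 49.5.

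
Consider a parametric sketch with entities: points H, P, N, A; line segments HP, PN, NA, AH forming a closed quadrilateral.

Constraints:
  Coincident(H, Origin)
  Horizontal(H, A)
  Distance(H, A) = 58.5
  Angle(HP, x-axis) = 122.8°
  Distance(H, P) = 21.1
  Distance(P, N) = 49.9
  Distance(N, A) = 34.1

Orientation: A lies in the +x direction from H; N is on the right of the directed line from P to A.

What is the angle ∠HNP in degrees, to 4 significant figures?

12.38°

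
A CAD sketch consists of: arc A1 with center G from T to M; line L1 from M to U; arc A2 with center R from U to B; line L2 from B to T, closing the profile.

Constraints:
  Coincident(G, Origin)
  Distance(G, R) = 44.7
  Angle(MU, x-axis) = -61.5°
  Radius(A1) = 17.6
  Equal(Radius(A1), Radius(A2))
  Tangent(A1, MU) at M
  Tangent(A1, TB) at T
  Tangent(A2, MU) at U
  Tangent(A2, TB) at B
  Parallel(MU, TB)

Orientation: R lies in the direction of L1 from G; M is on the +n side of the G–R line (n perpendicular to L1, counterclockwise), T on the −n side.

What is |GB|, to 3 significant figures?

48.0

The slot axis is L1's direction at -61.5°, so u = (cos -61.5°, sin -61.5°) = (0.477, -0.879) and n = (−sin -61.5°, cos -61.5°) = (0.879, 0.477). G is at the origin and R lies 44.7 along u from G, so R = 44.7·u = (21.3, -39.3). Tangency of A1 to both parallel lines with radius 17.6 puts M and T at G ± 17.6·n: M = (15.5, 8.40), T = (-15.5, -8.40). Equal radii place U and B the same way about R: U = R + 17.6·n = (36.8, -30.9), B = R − 17.6·n = (5.86, -47.7). Then |GB| = |B − G| = 48.0.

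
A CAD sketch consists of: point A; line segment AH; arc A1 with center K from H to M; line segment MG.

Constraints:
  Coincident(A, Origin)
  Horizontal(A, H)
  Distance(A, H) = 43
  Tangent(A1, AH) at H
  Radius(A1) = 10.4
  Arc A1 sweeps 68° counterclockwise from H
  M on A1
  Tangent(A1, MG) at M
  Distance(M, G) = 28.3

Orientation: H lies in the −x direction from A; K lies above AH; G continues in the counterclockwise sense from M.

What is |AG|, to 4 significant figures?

39.87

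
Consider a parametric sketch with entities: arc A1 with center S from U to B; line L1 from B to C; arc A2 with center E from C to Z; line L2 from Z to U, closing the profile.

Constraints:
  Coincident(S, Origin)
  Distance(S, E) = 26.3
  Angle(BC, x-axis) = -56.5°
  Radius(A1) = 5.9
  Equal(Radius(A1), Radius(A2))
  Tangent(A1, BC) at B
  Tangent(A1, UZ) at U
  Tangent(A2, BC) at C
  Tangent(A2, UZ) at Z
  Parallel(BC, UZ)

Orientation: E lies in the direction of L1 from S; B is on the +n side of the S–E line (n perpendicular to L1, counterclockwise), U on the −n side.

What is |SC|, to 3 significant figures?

27.0

Tangency of A1 to both parallel lines with radius 5.9 puts B and U at S ± 5.9·n: B = (4.92, 3.26), U = (-4.92, -3.26). Equal radii place C and Z the same way about E: C = E + 5.9·n = (19.4, -18.7), Z = E − 5.9·n = (9.60, -25.2). Then |SC| = |C − S| = 27.0.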